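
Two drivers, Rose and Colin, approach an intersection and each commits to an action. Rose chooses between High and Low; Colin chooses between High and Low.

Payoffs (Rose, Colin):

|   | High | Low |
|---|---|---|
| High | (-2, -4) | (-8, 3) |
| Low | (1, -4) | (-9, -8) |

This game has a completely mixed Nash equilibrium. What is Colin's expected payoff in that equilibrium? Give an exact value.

First find x, the probability Rose plays High, from Colin's indifference between High and Low: −4x − 4(1−x) = 3x − 8(1−x), giving x = 4/11.
Since Colin is indifferent in equilibrium, Colin's expected payoff equals the payoff from either column against (4/11, 7/11). Using High: −4(4/11) − 4(7/11) = -4.

-4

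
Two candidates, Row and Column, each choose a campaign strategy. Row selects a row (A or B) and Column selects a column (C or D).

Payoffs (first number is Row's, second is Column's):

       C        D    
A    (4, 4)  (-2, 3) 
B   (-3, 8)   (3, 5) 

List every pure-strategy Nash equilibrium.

(A, C)

(A, C): Row gets 4 ≥ -3 from B, and Column gets 4 ≥ 3 from D — Nash equilibrium.
(A, D): Row prefers B (3 > -2); Column prefers C (4 > 3) — not an equilibrium.
(B, C): Row prefers A (4 > -3) — not an equilibrium.
(B, D): Column prefers C (8 > 5) — not an equilibrium.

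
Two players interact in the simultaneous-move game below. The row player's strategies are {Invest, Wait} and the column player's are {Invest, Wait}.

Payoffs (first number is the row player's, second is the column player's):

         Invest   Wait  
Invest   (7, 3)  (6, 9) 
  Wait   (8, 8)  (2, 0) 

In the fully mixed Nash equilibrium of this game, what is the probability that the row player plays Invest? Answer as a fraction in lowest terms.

Let r be the probability that the row player plays Invest. In a completely mixed equilibrium, the column player must be indifferent between Invest and Wait.
The column player's expected payoff from Invest is 3r + 8(1−r); from Wait it is 9r.
Setting these equal: −5r + 8 = 9r, so r = 4/7.

4/7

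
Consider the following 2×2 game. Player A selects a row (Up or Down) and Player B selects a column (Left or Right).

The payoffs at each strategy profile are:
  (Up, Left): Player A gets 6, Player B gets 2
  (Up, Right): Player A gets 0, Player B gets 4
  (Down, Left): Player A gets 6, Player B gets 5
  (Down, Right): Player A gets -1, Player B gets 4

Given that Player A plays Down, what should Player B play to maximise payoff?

Left

Against Down, Player B earns 5 from Left and 4 from Right.
So Left is the best response.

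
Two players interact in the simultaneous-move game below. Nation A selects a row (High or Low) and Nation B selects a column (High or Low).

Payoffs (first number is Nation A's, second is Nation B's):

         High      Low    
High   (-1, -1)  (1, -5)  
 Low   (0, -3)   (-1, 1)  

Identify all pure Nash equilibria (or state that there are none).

(High, High): Nation A prefers Low (0 > -1) — not an equilibrium.
(High, Low): Nation B prefers High (-1 > -5) — not an equilibrium.
(Low, High): Nation B prefers Low (1 > -3) — not an equilibrium.
(Low, Low): Nation A prefers High (1 > -1) — not an equilibrium.

none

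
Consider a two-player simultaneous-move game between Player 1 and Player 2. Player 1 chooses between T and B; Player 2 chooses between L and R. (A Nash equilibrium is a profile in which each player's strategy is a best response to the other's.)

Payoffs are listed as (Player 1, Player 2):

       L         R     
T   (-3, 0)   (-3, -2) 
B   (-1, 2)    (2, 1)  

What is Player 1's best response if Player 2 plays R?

Against R, Player 1 earns -3 from T and 2 from B.
So B is the best response.

B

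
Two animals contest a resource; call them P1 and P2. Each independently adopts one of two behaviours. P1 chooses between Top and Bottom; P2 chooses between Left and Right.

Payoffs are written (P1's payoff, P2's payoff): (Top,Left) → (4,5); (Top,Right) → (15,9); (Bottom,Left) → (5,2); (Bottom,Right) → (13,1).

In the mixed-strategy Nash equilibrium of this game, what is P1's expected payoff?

First find y, the probability P2 plays Left, from P1's indifference between Top and Bottom: 4y + 15(1−y) = 5y + 13(1−y), giving y = 2/3.
Since P1 is indifferent in equilibrium, P1's expected payoff equals the payoff from either row against (2/3, 1/3). Using Top: 4(2/3) + 15(1/3) = 23/3.

23/3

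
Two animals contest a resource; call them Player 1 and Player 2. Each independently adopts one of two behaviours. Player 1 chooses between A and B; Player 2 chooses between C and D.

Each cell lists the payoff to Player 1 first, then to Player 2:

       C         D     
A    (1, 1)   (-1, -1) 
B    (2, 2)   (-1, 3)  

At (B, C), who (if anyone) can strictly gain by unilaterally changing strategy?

Player 1 at (B, C) earns 2; deviating to A yields 1 — not better.
Player 2 earns 2; deviating to D yields 3 — a strict improvement.
Only Player 2 has a strictly profitable deviation.

Player 2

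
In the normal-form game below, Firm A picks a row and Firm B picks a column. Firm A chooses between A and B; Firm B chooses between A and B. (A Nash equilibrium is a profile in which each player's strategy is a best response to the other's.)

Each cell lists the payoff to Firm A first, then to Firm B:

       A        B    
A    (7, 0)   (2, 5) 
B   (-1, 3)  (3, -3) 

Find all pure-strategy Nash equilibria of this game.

(A, A): Firm B prefers B (5 > 0) — not an equilibrium.
(A, B): Firm A prefers B (3 > 2) — not an equilibrium.
(B, A): Firm A prefers A (7 > -1) — not an equilibrium.
(B, B): Firm B prefers A (3 > -3) — not an equilibrium.

none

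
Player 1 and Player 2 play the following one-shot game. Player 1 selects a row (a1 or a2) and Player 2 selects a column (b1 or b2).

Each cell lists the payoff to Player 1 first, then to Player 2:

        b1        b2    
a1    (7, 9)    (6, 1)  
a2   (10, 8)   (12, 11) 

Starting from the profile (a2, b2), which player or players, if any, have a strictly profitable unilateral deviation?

Neither

Player 1 at (a2, b2) earns 12; deviating to a1 yields 6 — not better.
Player 2 earns 11; deviating to b1 yields 8 — not better.
Neither player can strictly improve; the profile is a Nash equilibrium.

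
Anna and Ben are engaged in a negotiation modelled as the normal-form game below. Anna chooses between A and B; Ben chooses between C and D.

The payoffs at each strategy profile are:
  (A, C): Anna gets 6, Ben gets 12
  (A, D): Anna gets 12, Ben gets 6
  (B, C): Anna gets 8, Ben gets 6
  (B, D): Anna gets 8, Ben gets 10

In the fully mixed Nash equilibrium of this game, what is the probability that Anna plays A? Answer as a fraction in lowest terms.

Let r be the probability that Anna plays A. In a completely mixed equilibrium, Ben must be indifferent between C and D.
Ben's expected payoff from C is 12r + 6(1−r); from D it is 6r + 10(1−r).
Setting these equal: 6r + 6 = −4r + 10, so r = 2/5.

2/5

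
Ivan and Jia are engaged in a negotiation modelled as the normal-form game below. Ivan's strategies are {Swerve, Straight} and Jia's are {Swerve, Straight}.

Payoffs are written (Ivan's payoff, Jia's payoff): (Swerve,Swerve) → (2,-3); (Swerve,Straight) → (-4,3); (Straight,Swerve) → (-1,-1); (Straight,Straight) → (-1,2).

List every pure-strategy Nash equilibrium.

(Swerve, Swerve): Jia prefers Straight (3 > -3) — not an equilibrium.
(Swerve, Straight): Ivan prefers Straight (-1 > -4) — not an equilibrium.
(Straight, Swerve): Ivan prefers Swerve (2 > -1); Jia prefers Straight (2 > -1) — not an equilibrium.
(Straight, Straight): Ivan gets -1 ≥ -4 from Swerve, and Jia gets 2 ≥ -1 from Swerve — Nash equilibrium.

(Straight, Straight)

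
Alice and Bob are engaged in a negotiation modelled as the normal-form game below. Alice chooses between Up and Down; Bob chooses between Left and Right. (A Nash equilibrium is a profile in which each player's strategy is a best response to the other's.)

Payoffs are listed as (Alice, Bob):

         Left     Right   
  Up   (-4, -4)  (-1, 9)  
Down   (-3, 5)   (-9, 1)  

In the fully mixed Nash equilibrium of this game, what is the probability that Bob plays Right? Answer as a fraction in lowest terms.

Let c be the probability that Bob plays Left. In a completely mixed equilibrium, Alice must be indifferent between Up and Down.
Alice's expected payoff from Up is −4c − (1−c); from Down it is −3c − 9(1−c).
Setting these equal: −3c − 1 = 6c − 9, so c = 8/9.
Therefore Bob plays Right with probability 1 − 8/9 = 1/9.

1/9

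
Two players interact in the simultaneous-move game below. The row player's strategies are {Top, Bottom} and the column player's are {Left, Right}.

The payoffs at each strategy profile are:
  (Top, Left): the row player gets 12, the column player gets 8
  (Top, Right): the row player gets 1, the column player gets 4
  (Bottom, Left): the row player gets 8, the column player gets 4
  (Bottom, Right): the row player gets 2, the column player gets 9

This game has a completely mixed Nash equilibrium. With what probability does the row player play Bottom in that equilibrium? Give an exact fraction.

Let p be the probability that the row player plays Top. In a completely mixed equilibrium, the column player must be indifferent between Left and Right.
The column player's expected payoff from Left is 8p + 4(1−p); from Right it is 4p + 9(1−p).
Setting these equal: 4p + 4 = −5p + 9, so p = 5/9.
Therefore the row player plays Bottom with probability 1 − 5/9 = 4/9.

4/9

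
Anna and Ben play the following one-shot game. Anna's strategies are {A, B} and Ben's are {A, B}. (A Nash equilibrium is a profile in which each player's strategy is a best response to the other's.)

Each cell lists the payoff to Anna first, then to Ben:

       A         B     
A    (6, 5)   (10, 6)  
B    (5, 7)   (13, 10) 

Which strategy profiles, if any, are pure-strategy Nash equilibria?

(B, B)

(A, A): Ben prefers B (6 > 5) — not an equilibrium.
(A, B): Anna prefers B (13 > 10) — not an equilibrium.
(B, A): Anna prefers A (6 > 5); Ben prefers B (10 > 7) — not an equilibrium.
(B, B): Anna gets 13 ≥ 10 from A, and Ben gets 10 ≥ 7 from A — Nash equilibrium.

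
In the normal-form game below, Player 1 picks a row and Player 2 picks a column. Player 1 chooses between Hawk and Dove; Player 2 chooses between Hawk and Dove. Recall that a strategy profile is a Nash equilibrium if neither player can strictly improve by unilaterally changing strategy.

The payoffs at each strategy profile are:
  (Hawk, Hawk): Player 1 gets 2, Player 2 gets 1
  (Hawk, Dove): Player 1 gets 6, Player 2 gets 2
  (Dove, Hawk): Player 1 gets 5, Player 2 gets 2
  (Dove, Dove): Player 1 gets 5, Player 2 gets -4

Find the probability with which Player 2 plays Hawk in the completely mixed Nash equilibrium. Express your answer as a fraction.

1/4

Let q be the probability that Player 2 plays Hawk. In a completely mixed equilibrium, Player 1 must be indifferent between Hawk and Dove.
Player 1's expected payoff from Hawk is 2q + 6(1−q); from Dove it is 5q + 5(1−q).
Setting these equal: −4q + 6 = 5, so q = 1/4.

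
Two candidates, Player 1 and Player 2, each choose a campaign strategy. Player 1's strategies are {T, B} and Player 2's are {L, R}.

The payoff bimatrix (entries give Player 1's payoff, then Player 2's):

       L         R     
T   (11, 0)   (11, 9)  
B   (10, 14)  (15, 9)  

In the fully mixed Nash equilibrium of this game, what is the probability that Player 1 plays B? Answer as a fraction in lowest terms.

Let x be the probability that Player 1 plays T. In a completely mixed equilibrium, Player 2 must be indifferent between L and R.
Player 2's expected payoff from L is 14(1−x); from R it is 9x + 9(1−x).
Setting these equal: −14x + 14 = 9, so x = 5/14.
Therefore Player 1 plays B with probability 1 − 5/14 = 9/14.

9/14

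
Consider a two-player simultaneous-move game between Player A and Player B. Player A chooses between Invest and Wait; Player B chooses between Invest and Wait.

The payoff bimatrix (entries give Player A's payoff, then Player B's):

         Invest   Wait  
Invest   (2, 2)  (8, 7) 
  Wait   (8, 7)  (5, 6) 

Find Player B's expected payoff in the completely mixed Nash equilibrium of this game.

First find p, the probability Player A plays Invest, from Player B's indifference between Invest and Wait: 2p + 7(1−p) = 7p + 6(1−p), giving p = 1/6.
Since Player B is indifferent in equilibrium, Player B's expected payoff equals the payoff from either column against (1/6, 5/6). Using Invest: 2(1/6) + 7(5/6) = 37/6.

37/6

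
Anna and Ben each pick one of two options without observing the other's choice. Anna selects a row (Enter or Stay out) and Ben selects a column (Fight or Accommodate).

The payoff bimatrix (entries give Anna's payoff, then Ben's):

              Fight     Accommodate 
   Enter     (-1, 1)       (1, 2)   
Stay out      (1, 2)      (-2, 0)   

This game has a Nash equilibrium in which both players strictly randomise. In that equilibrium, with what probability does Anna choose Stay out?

Let r be the probability that Anna plays Enter. In a completely mixed equilibrium, Ben must be indifferent between Fight and Accommodate.
Ben's expected payoff from Fight is r + 2(1−r); from Accommodate it is 2r.
Setting these equal: −r + 2 = 2r, so r = 2/3.
Therefore Anna plays Stay out with probability 1 − 2/3 = 1/3.

1/3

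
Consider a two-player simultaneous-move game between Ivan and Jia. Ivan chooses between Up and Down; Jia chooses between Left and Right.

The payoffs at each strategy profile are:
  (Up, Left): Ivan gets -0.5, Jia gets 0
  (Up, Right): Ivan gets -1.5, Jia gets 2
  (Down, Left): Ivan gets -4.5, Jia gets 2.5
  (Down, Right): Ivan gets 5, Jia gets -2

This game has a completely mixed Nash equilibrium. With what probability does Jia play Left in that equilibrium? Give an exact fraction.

Let y be the probability that Jia plays Left. In a completely mixed equilibrium, Ivan must be indifferent between Up and Down.
Ivan's expected payoff from Up is −0.5y − 1.5(1−y); from Down it is −4.5y + 5(1−y).
Setting these equal: y − 1.5 = −9.5y + 5, so y = 13/21.

13/21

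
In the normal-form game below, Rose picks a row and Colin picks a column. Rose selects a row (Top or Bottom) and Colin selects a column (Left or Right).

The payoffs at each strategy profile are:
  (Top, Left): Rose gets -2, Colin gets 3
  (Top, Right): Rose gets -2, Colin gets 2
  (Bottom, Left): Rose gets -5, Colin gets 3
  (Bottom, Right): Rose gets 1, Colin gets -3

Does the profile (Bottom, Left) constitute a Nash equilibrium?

No

At (Bottom, Left), Rose earns -5; switching to Top would give -2, so Rose would deviate.
Colin earns 3; switching to Right would give -3, so Colin has no profitable deviation.
Since at least one player can profitably deviate, this is not a Nash equilibrium.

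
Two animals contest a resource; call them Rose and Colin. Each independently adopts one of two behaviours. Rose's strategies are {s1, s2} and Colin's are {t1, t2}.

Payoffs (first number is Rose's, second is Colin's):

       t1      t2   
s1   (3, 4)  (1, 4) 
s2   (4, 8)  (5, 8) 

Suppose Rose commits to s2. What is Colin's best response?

Against s2, Colin earns 8 from t1 and 8 from t2.
So either strategy is a best response.

either — both t1 and t2 are best responses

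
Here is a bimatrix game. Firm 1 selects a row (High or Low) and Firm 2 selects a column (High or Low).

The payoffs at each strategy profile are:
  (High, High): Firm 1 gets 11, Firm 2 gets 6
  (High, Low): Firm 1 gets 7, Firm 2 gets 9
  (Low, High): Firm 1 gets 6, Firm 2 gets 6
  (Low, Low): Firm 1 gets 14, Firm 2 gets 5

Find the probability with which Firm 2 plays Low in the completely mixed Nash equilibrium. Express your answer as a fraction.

5/12

Let c be the probability that Firm 2 plays High. In a completely mixed equilibrium, Firm 1 must be indifferent between High and Low.
Firm 1's expected payoff from High is 11c + 7(1−c); from Low it is 6c + 14(1−c).
Setting these equal: 4c + 7 = −8c + 14, so c = 7/12.
Therefore Firm 2 plays Low with probability 1 − 7/12 = 5/12.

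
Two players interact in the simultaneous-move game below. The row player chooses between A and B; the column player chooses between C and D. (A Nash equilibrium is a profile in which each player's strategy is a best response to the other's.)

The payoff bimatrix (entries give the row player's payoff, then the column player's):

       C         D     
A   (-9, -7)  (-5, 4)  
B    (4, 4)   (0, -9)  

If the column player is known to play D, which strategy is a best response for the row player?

Against D, the row player earns -5 from A and 0 from B.
So B is the best response.

B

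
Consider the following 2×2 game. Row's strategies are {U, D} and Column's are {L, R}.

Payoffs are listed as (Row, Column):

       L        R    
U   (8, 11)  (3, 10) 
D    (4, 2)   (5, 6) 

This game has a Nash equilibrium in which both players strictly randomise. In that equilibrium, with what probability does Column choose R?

2/3

Let c be the probability that Column plays L. In a completely mixed equilibrium, Row must be indifferent between U and D.
Row's expected payoff from U is 8c + 3(1−c); from D it is 4c + 5(1−c).
Setting these equal: 5c + 3 = −c + 5, so c = 1/3.
Therefore Column plays R with probability 1 − 1/3 = 2/3.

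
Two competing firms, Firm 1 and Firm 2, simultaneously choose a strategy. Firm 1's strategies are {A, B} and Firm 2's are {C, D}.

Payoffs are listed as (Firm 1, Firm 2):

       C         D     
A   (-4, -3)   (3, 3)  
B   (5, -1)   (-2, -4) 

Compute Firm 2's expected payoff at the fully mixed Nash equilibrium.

First find x, the probability Firm 1 plays A, from Firm 2's indifference between C and D: −3x − (1−x) = 3x − 4(1−x), giving x = 1/3.
Since Firm 2 is indifferent in equilibrium, Firm 2's expected payoff equals the payoff from either column against (1/3, 2/3). Using C: −3(1/3) − (2/3) = -5/3.

-5/3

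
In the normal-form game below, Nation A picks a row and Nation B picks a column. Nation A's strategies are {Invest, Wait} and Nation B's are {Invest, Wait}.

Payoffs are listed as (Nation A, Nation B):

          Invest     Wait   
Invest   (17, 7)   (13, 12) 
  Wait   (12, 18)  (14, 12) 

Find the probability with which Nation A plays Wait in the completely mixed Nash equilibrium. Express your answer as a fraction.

5/11

Let p be the probability that Nation A plays Invest. In a completely mixed equilibrium, Nation B must be indifferent between Invest and Wait.
Nation B's expected payoff from Invest is 7p + 18(1−p); from Wait it is 12p + 12(1−p).
Setting these equal: −11p + 18 = 12, so p = 6/11.
Therefore Nation A plays Wait with probability 1 − 6/11 = 5/11.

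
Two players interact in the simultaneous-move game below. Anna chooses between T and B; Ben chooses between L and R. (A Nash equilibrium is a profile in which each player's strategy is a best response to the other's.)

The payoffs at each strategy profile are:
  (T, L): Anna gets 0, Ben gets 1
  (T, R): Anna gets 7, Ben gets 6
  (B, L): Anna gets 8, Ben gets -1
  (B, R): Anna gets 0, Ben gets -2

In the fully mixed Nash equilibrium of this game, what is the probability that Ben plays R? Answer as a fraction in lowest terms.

8/15

Let c be the probability that Ben plays L. In a completely mixed equilibrium, Anna must be indifferent between T and B.
Anna's expected payoff from T is 7(1−c); from B it is 8c.
Setting these equal: −7c + 7 = 8c, so c = 7/15.
Therefore Ben plays R with probability 1 − 7/15 = 8/15.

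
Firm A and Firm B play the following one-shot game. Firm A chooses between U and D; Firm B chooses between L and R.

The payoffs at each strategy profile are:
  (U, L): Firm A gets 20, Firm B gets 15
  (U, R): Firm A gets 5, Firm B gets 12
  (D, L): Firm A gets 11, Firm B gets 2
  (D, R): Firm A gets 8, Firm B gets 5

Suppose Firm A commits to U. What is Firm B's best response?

Against U, Firm B earns 15 from L and 12 from R.
So L is the best response.

L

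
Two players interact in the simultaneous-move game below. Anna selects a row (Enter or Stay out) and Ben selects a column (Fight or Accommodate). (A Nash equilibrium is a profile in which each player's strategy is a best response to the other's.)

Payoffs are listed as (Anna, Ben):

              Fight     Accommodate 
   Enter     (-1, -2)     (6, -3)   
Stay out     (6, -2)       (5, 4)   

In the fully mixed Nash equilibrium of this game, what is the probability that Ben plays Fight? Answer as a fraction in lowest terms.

1/8

Let q be the probability that Ben plays Fight. In a completely mixed equilibrium, Anna must be indifferent between Enter and Stay out.
Anna's expected payoff from Enter is −q + 6(1−q); from Stay out it is 6q + 5(1−q).
Setting these equal: −7q + 6 = q + 5, so q = 1/8.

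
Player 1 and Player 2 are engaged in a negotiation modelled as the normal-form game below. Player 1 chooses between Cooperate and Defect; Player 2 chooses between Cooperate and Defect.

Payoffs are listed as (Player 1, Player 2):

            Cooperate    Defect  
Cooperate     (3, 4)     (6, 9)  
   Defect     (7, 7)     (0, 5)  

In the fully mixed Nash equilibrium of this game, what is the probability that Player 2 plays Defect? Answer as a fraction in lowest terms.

2/5

Let c be the probability that Player 2 plays Cooperate. In a completely mixed equilibrium, Player 1 must be indifferent between Cooperate and Defect.
Player 1's expected payoff from Cooperate is 3c + 6(1−c); from Defect it is 7c.
Setting these equal: −3c + 6 = 7c, so c = 3/5.
Therefore Player 2 plays Defect with probability 1 − 3/5 = 2/5.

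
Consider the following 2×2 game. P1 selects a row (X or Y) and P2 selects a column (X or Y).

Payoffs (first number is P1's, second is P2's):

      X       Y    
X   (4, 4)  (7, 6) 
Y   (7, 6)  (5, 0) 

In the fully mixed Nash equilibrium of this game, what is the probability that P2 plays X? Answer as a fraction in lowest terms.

2/5

Let q be the probability that P2 plays X. In a completely mixed equilibrium, P1 must be indifferent between X and Y.
P1's expected payoff from X is 4q + 7(1−q); from Y it is 7q + 5(1−q).
Setting these equal: −3q + 7 = 2q + 5, so q = 2/5.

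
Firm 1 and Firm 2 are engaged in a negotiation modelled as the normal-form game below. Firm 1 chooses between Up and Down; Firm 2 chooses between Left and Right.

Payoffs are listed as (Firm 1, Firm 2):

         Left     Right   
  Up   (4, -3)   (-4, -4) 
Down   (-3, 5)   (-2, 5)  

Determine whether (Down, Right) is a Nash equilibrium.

Yes

At (Down, Right), Firm 1 earns -2; switching to Up would give -4, so Firm 1 has no profitable deviation.
Firm 2 earns 5; switching to Left would give 5, so Firm 2 has no profitable deviation.
Neither player can gain by a unilateral deviation, so this profile is a Nash equilibrium.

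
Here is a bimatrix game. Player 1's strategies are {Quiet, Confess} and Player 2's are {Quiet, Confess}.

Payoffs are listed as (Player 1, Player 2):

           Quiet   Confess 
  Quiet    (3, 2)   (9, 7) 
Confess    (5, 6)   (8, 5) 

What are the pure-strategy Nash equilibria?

(Quiet, Confess) and (Confess, Quiet)

(Quiet, Quiet): Player 1 prefers Confess (5 > 3); Player 2 prefers Confess (7 > 2) — not an equilibrium.
(Quiet, Confess): Player 1 gets 9 ≥ 8 from Confess, and Player 2 gets 7 ≥ 2 from Quiet — Nash equilibrium.
(Confess, Quiet): Player 1 gets 5 ≥ 3 from Quiet, and Player 2 gets 6 ≥ 5 from Confess — Nash equilibrium.
(Confess, Confess): Player 1 prefers Quiet (9 > 8); Player 2 prefers Quiet (6 > 5) — not an equilibrium.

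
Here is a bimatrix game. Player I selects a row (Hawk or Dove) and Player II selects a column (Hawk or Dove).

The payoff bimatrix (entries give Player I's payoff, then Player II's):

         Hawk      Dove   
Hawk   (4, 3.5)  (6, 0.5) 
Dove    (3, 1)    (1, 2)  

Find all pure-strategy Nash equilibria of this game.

(Hawk, Hawk)

(Hawk, Hawk): Player I gets 4 ≥ 3 from Dove, and Player II gets 3.5 ≥ 0.5 from Dove — Nash equilibrium.
(Hawk, Dove): Player II prefers Hawk (3.5 > 0.5) — not an equilibrium.
(Dove, Hawk): Player I prefers Hawk (4 > 3); Player II prefers Dove (2 > 1) — not an equilibrium.
(Dove, Dove): Player I prefers Hawk (6 > 1) — not an equilibrium.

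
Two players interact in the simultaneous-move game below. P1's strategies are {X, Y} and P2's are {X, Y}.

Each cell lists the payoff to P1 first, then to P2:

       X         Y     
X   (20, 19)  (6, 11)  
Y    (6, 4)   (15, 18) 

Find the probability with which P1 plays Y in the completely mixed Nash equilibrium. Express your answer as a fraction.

Let p be the probability that P1 plays X. In a completely mixed equilibrium, P2 must be indifferent between X and Y.
P2's expected payoff from X is 19p + 4(1−p); from Y it is 11p + 18(1−p).
Setting these equal: 15p + 4 = −7p + 18, so p = 7/11.
Therefore P1 plays Y with probability 1 − 7/11 = 4/11.

4/11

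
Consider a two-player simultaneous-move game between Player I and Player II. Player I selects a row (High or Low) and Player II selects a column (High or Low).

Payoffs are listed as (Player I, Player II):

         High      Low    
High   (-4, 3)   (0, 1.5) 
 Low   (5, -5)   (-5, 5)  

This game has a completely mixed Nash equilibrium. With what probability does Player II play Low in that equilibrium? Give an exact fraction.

Let q be the probability that Player II plays High. In a completely mixed equilibrium, Player I must be indifferent between High and Low.
Player I's expected payoff from High is −4q; from Low it is 5q − 5(1−q).
Setting these equal: −4q = 10q − 5, so q = 5/14.
Therefore Player II plays Low with probability 1 − 5/14 = 9/14.

9/14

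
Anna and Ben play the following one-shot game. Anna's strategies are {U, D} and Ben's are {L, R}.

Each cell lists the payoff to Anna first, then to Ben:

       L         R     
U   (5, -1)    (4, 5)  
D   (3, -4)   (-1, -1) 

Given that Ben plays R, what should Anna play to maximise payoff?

Against R, Anna earns 4 from U and -1 from D.
So U is the best response.

U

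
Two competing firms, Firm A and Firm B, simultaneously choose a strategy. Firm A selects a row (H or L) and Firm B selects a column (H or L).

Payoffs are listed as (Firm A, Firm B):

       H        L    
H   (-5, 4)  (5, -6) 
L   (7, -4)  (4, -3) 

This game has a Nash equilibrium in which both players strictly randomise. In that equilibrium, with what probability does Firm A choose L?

10/11

Let p be the probability that Firm A plays H. In a completely mixed equilibrium, Firm B must be indifferent between H and L.
Firm B's expected payoff from H is 4p − 4(1−p); from L it is −6p − 3(1−p).
Setting these equal: 8p − 4 = −3p − 3, so p = 1/11.
Therefore Firm A plays L with probability 1 − 1/11 = 10/11.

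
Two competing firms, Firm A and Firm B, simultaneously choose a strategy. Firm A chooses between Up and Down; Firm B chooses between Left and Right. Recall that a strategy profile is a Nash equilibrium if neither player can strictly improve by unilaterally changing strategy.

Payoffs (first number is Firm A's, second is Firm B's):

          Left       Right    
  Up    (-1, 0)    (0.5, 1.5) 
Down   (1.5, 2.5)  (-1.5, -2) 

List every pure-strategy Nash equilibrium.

(Up, Right) and (Down, Left)

(Up, Left): Firm A prefers Down (1.5 > -1); Firm B prefers Right (1.5 > 0) — not an equilibrium.
(Up, Right): Firm A gets 0.5 ≥ -1.5 from Down, and Firm B gets 1.5 ≥ 0 from Left — Nash equilibrium.
(Down, Left): Firm A gets 1.5 ≥ -1 from Up, and Firm B gets 2.5 ≥ -2 from Right — Nash equilibrium.
(Down, Right): Firm A prefers Up (0.5 > -1.5); Firm B prefers Left (2.5 > -2) — not an equilibrium.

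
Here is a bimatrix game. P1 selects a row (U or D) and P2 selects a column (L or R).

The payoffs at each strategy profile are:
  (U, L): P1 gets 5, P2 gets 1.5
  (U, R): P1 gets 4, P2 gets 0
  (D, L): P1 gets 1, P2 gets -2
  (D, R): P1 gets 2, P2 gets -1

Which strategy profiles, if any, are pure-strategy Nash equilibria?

(U, L)

(U, L): P1 gets 5 ≥ 1 from D, and P2 gets 1.5 ≥ 0 from R — Nash equilibrium.
(U, R): P2 prefers L (1.5 > 0) — not an equilibrium.
(D, L): P1 prefers U (5 > 1); P2 prefers R (-1 > -2) — not an equilibrium.
(D, R): P1 prefers U (4 > 2) — not an equilibrium.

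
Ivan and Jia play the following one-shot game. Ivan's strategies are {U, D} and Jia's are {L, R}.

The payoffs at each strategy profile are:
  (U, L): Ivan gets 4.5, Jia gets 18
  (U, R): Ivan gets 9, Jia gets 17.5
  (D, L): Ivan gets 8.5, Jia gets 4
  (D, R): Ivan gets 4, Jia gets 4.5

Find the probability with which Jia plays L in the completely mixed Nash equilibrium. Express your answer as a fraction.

5/9

Let y be the probability that Jia plays L. In a completely mixed equilibrium, Ivan must be indifferent between U and D.
Ivan's expected payoff from U is 4.5y + 9(1−y); from D it is 8.5y + 4(1−y).
Setting these equal: −4.5y + 9 = 4.5y + 4, so y = 5/9.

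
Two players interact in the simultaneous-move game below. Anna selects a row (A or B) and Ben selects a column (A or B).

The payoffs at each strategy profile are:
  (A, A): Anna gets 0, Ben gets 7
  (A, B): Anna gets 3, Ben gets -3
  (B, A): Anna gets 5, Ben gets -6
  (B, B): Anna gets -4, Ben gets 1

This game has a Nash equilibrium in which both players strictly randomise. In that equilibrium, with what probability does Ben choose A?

7/12

Let q be the probability that Ben plays A. In a completely mixed equilibrium, Anna must be indifferent between A and B.
Anna's expected payoff from A is 3(1−q); from B it is 5q − 4(1−q).
Setting these equal: −3q + 3 = 9q − 4, so q = 7/12.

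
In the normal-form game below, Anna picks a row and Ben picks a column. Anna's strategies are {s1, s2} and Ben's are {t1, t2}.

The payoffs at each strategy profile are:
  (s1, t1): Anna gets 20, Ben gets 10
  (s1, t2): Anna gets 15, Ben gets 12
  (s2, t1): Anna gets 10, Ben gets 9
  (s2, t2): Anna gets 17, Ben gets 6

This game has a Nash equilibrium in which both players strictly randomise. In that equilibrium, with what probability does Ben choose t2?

5/6

Let y be the probability that Ben plays t1. In a completely mixed equilibrium, Anna must be indifferent between s1 and s2.
Anna's expected payoff from s1 is 20y + 15(1−y); from s2 it is 10y + 17(1−y).
Setting these equal: 5y + 15 = −7y + 17, so y = 1/6.
Therefore Ben plays t2 with probability 1 − 1/6 = 5/6.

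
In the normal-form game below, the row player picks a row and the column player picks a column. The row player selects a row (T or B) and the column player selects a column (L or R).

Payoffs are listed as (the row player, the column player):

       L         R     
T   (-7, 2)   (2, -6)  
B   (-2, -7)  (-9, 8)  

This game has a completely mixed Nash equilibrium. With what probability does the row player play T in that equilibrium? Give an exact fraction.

15/23

Let x be the probability that the row player plays T. In a completely mixed equilibrium, the column player must be indifferent between L and R.
The column player's expected payoff from L is 2x − 7(1−x); from R it is −6x + 8(1−x).
Setting these equal: 9x − 7 = −14x + 8, so x = 15/23.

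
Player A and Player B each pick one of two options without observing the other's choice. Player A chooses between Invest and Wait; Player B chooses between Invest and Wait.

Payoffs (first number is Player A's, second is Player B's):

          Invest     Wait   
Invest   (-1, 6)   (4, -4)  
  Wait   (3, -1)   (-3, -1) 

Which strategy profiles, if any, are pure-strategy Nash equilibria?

(Wait, Invest)

(Invest, Invest): Player A prefers Wait (3 > -1) — not an equilibrium.
(Invest, Wait): Player B prefers Invest (6 > -4) — not an equilibrium.
(Wait, Invest): Player A gets 3 ≥ -1 from Invest, and Player B gets -1 ≥ -1 from Wait — Nash equilibrium.
(Wait, Wait): Player A prefers Invest (4 > -3) — not an equilibrium.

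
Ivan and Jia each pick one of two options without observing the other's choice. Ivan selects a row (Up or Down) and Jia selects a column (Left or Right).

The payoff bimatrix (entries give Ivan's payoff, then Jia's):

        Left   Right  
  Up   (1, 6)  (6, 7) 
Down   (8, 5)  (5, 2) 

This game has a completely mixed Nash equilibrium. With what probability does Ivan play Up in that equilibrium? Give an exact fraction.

Let x be the probability that Ivan plays Up. In a completely mixed equilibrium, Jia must be indifferent between Left and Right.
Jia's expected payoff from Left is 6x + 5(1−x); from Right it is 7x + 2(1−x).
Setting these equal: x + 5 = 5x + 2, so x = 3/4.

3/4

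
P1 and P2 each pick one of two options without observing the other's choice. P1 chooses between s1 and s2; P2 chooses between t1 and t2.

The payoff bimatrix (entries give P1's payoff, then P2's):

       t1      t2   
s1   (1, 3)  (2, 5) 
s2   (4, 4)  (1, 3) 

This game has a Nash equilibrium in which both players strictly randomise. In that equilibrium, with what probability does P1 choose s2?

Let r be the probability that P1 plays s1. In a completely mixed equilibrium, P2 must be indifferent between t1 and t2.
P2's expected payoff from t1 is 3r + 4(1−r); from t2 it is 5r + 3(1−r).
Setting these equal: −r + 4 = 2r + 3, so r = 1/3.
Therefore P1 plays s2 with probability 1 − 1/3 = 2/3.

2/3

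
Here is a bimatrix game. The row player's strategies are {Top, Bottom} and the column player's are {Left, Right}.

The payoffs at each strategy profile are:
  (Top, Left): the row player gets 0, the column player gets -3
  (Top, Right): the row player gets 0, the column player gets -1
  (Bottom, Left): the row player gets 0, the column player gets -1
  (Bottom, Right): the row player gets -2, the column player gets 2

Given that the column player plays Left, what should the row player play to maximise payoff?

either — both Top and Bottom are best responses

Against Left, the row player earns 0 from Top and 0 from Bottom.
So either strategy is a best response.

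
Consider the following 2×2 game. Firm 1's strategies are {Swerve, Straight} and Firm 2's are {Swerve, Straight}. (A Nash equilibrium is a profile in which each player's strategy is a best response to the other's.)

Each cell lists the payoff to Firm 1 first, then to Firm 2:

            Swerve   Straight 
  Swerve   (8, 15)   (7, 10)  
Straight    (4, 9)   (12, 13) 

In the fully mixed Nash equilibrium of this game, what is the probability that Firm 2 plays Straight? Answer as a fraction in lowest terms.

Let y be the probability that Firm 2 plays Swerve. In a completely mixed equilibrium, Firm 1 must be indifferent between Swerve and Straight.
Firm 1's expected payoff from Swerve is 8y + 7(1−y); from Straight it is 4y + 12(1−y).
Setting these equal: y + 7 = −8y + 12, so y = 5/9.
Therefore Firm 2 plays Straight with probability 1 − 5/9 = 4/9.

4/9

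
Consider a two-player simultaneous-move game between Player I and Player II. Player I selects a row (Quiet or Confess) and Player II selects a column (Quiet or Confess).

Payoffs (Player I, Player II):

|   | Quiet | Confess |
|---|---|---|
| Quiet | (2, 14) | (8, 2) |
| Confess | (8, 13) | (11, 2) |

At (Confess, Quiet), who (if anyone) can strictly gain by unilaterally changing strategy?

Player I at (Confess, Quiet) earns 8; deviating to Quiet yields 2 — not better.
Player II earns 13; deviating to Confess yields 2 — not better.
Neither player can strictly improve; the profile is a Nash equilibrium.

Neither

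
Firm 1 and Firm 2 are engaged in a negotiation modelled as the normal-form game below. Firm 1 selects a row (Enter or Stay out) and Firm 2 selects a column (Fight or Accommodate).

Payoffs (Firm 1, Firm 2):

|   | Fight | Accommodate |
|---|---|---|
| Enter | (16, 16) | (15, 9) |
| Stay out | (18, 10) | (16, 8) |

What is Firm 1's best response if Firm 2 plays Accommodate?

Stay out

Against Accommodate, Firm 1 earns 15 from Enter and 16 from Stay out.
So Stay out is the best response.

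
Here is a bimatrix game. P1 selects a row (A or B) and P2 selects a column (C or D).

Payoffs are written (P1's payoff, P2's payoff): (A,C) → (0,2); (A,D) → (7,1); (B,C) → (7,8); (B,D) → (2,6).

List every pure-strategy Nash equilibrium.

(A, C): P1 prefers B (7 > 0) — not an equilibrium.
(A, D): P2 prefers C (2 > 1) — not an equilibrium.
(B, C): P1 gets 7 ≥ 0 from A, and P2 gets 8 ≥ 6 from D — Nash equilibrium.
(B, D): P1 prefers A (7 > 2); P2 prefers C (8 > 6) — not an equilibrium.

(B, C)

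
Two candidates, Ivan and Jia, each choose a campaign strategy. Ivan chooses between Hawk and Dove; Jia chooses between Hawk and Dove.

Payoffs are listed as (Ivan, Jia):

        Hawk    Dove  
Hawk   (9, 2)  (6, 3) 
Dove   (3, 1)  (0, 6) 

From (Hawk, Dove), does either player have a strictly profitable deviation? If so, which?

Ivan at (Hawk, Dove) earns 6; deviating to Dove yields 0 — not better.
Jia earns 3; deviating to Hawk yields 2 — not better.
Neither player can strictly improve; the profile is a Nash equilibrium.

Neither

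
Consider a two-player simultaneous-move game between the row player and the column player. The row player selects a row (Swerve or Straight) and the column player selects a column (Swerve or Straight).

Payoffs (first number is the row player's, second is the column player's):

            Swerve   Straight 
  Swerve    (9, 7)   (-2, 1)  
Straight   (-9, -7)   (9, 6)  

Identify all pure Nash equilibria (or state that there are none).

(Swerve, Swerve) and (Straight, Straight)

(Swerve, Swerve): the row player gets 9 ≥ -9 from Straight, and the column player gets 7 ≥ 1 from Straight — Nash equilibrium.
(Swerve, Straight): the row player prefers Straight (9 > -2); the column player prefers Swerve (7 > 1) — not an equilibrium.
(Straight, Swerve): the row player prefers Swerve (9 > -9); the column player prefers Straight (6 > -7) — not an equilibrium.
(Straight, Straight): the row player gets 9 ≥ -2 from Swerve, and the column player gets 6 ≥ -7 from Swerve — Nash equilibrium.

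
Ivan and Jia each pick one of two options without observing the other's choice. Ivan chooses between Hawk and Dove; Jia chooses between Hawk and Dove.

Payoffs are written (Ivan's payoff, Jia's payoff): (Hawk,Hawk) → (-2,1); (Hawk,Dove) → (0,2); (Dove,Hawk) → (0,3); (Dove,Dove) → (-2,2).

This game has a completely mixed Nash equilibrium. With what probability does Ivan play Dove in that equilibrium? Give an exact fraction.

Let x be the probability that Ivan plays Hawk. In a completely mixed equilibrium, Jia must be indifferent between Hawk and Dove.
Jia's expected payoff from Hawk is x + 3(1−x); from Dove it is 2x + 2(1−x).
Setting these equal: −2x + 3 = 2, so x = 1/2.
Therefore Ivan plays Dove with probability 1 − 1/2 = 1/2.

1/2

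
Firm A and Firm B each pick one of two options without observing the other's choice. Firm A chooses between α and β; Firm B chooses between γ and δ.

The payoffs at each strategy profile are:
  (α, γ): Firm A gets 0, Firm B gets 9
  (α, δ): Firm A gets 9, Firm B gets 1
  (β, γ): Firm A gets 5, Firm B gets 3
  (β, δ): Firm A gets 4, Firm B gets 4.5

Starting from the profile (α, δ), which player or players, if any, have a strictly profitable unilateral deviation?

Firm A at (α, δ) earns 9; deviating to β yields 4 — not better.
Firm B earns 1; deviating to γ yields 9 — a strict improvement.
Only Firm B has a strictly profitable deviation.

Firm B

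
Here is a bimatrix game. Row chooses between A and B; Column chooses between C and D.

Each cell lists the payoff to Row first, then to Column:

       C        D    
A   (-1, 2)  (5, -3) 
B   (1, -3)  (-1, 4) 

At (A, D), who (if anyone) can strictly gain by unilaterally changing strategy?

Row at (A, D) earns 5; deviating to B yields -1 — not better.
Column earns -3; deviating to C yields 2 — a strict improvement.
Only Column has a strictly profitable deviation.

Column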